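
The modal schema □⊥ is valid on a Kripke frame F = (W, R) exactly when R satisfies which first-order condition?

□⊥ is valid iff no world has any successor (otherwise □⊥ fails at any world with one).

emptiness of R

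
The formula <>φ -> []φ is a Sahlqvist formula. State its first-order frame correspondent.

partial functionality: forall x forall y forall z (Rxy & Rxz -> y = z)

This is the CD axiom.
Its frame correspondent is partial functionality — forall x forall y forall z (Rxy & Rxz -> y = z).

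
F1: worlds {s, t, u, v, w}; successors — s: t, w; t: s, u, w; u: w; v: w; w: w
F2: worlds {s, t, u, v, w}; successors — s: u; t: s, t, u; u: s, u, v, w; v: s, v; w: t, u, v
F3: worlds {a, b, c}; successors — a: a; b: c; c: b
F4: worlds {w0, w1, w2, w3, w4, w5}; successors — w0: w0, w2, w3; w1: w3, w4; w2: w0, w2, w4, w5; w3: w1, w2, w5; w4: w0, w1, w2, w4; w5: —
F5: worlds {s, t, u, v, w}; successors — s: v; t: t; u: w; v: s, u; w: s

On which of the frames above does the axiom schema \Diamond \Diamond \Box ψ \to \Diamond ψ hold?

This is the axiom for a generalized confluence (Geach) condition; its first-order frame correspondent is \forall x \forall y (x R^2 y \to \exists w (yRw \wedge xRw)).
F1: ✓.
F2: fails — sR²v but no w* with vRw* and sRw*.
F3: ✓.
F4: fails — w0R²w5 but no w with w5Rw and w0Rw.
F5: fails — sR²u but no w* with uRw* and sRw*.
Valid on: F1, F3.

F1, F3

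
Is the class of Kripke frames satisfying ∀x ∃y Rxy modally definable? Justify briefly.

This is a Sahlqvist condition; the D axiom □q → ◇q defines it.
Suppose □q→◇q is valid. At any x set V(q)=W. Then □q at x, so ◇q at x, so x has a successor.

Yes — defined by □q → ◇q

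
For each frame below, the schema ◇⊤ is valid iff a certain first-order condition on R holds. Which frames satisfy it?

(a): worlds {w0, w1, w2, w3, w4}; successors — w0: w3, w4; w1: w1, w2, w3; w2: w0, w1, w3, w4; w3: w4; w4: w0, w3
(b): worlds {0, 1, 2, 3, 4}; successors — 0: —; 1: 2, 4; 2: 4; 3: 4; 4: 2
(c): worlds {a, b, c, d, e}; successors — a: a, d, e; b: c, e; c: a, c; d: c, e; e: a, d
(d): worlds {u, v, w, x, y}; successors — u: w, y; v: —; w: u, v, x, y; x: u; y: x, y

(a), (c)

Frame correspondent (Sahlqvist): ∀x ∃y Rxy — i.e. seriality.
(a): holds.
(b): fails — world 0 has no successor.
(c): holds.
(d): fails — world v has no successor.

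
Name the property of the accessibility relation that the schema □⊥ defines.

Emptiness of R

This schema is the Ver axiom.
It corresponds to emptiness of R: ∀x ∀y ¬Rxy.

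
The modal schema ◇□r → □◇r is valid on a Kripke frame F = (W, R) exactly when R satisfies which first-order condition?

Suppose ◇□r→□◇r is valid. Take Rxy, Rxz and set V(r)={w : Ryw}. Then □r at y so ◇□r at x, so □◇r at x, so ◇r at z, giving w with Rzw and Ryw.

convergence: ∀x ∀y ∀z (Rxy ∧ Rxz → ∃w (Ryw ∧ Rzw))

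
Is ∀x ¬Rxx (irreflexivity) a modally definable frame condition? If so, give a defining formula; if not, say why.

Not modally definable

If a class were modally definable it would be closed under surjective bounded morphisms (Goldblatt–Thomason).
The 3-cycle (worlds a,b,c with a→b→c→a) is irreflexive, and the map sending every world to a single reflexive point • is a surjective bounded morphism (forth: every edge maps to (•,•); back: every world has a successor). So any modal formula valid on the 3-cycle is also valid on the reflexive point, which is not irreflexive.
Hence irreflexivity is not modally definable.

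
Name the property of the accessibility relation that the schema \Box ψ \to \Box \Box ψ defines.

Suppose □ψ→□□ψ is valid. Take Rxy, Ryz and set V(ψ)={w : Rxw}. Then □ψ at x, so □□ψ at x, so □ψ at y, so ψ at z, i.e. Rxz.
Conversely, on a frame with transitivity the schema holds at every world under every valuation.
Frame condition: \forall x \forall y \forall z (Rxy \wedge Ryz \to Rxz).

transitivity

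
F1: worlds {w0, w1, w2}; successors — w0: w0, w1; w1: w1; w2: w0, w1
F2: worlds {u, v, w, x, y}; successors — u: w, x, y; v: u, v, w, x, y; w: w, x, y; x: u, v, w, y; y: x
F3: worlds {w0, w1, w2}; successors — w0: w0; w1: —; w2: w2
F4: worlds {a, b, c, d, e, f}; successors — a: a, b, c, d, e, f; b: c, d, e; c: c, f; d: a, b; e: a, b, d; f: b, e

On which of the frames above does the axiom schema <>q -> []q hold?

F3

This is the axiom for partial functionality; its first-order frame correspondent is forall x forall y forall z (Rxy & Rxz -> y = z).
F1: fails — w0 sees both w0 and w1.
F2: fails — u sees both w and x.
F3: satisfies the condition.
F4: fails — a sees both a and b.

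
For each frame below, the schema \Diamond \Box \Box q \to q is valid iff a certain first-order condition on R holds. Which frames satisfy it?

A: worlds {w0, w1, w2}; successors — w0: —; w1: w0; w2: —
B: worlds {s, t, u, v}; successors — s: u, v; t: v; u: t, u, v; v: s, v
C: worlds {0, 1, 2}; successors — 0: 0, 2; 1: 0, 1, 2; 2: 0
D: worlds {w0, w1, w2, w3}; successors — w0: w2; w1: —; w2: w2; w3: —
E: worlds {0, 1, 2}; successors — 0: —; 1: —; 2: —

E

Frame correspondent (Sahlqvist): \forall x \forall y (xRy \to \exists w (y R^2 w \wedge x = w)) — i.e. a generalized confluence (Geach) condition.
A: fails — w1Rw0 but no w with w0R²w and w1=w.
B: fails — tRv but no w with vR²w and t=w.
C: fails — 1R0 but no w with 0R²w and 1=w.
D: fails — w0Rw2 but no w with w2R²w and w0=w.
E: holds.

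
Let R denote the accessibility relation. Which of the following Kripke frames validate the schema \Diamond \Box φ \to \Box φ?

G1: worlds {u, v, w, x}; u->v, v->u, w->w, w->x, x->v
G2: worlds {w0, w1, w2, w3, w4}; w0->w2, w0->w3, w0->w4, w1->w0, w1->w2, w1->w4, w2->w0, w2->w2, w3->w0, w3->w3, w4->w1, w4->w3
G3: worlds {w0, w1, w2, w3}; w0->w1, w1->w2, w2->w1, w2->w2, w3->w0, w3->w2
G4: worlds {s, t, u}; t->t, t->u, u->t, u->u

G4

The schema corresponds to the Euclidean property: \forall x \forall y \forall z (Rxy \wedge Rxz \to Ryz).
G1: fails — Ruv and Ruv but not Rvv.
G2: fails — Rw0w4 and Rw0w4 but not Rw4w4.
G3: fails — Rw0w1 and Rw0w1 but not Rw1w1.
G4: satisfies the condition.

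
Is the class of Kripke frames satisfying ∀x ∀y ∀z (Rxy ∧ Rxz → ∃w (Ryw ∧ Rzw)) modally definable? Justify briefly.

Yes: it is convergence, defined by the .2 schema ◇□r → □◇r.
Suppose ◇□r→□◇r is valid. Take Rxy, Rxz and set V(r)={w : Ryw}. Then □r at y so ◇□r at x, so □◇r at x, so ◇r at z, giving w with Rzw and Ryw.

Yes, by ◇□r → □◇r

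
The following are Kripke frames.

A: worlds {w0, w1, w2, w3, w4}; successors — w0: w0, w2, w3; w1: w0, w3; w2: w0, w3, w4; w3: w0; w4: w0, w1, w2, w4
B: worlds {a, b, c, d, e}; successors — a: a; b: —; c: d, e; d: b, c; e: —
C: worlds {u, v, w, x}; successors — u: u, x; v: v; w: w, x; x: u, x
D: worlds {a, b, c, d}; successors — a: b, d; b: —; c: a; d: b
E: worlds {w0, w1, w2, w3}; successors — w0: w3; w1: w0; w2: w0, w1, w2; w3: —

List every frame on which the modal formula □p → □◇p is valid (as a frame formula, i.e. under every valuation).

A, C

This is the axiom for a generalized confluence (Geach) condition; its first-order frame correspondent is ∀x ∀z (xRz → ∃w (xRw ∧ zRw)).
A: ✓.
B: fails — cRd but no w with cRw and dRw.
C: ✓.
D: fails — aRb but no w with aRw and bRw.
E: fails — w0Rw3 but no w with w0Rw and w3Rw.
Valid on: A, C.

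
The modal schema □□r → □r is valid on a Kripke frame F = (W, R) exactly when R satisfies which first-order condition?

density: ∀x ∀y (Rxy → ∃z (Rxz ∧ Rzy))

Suppose □□r→□r is valid. Take Rxy and set V(r)={w : xR²w}. Then □□r at x, so □r at x, so r at y, i.e. ∃z(Rxz∧Rzy).
Conversely, any frame satisfying ∀x ∀y (Rxy → ∃z (Rxz ∧ Rzy)) validates the schema.
So the correspondent is density.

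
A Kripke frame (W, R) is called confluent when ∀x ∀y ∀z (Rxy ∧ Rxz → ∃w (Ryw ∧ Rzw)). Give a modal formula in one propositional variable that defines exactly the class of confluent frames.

A defining formula is ◇□p → □◇p (the .2 axiom).
Suppose ◇□p→□◇p is valid. Take Rxy, Rxz and set V(p)={w : Ryw}. Then □p at y so ◇□p at x, so □◇p at x, so ◇p at z, giving w with Rzw and Ryw.

◇□p → □◇p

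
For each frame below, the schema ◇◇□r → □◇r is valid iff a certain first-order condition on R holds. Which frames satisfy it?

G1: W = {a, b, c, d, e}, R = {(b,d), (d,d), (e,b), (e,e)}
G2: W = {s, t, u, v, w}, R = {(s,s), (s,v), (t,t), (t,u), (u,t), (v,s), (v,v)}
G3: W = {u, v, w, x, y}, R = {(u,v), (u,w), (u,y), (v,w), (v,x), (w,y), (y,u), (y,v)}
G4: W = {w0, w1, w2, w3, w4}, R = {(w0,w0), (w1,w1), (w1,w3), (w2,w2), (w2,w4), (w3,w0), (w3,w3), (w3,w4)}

This is the axiom for a generalized confluence (Geach) condition; its first-order frame correspondent is ∀x ∀y ∀z ((xR²y ∧ xRz) → ∃w (yRw ∧ zRw)).
G1: fails — eR²b, eRe but no w with bRw and eRw.
G2: ✓.
G3: fails — uR²v, uRw but no t with vRt and wRt.
G4: fails — w1R²w0, w1Rw1 but no w with w0Rw and w1Rw.
Valid on: G2.

G2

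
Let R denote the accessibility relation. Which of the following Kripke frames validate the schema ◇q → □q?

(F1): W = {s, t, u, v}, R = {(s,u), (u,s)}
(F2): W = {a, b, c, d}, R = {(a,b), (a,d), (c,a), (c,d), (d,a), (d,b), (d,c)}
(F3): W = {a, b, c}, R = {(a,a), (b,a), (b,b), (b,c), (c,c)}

Frame correspondent (Sahlqvist): ∀x ∀y ∀z (Rxy ∧ Rxz → y = z) — i.e. partial functionality.
(F1): holds.
(F2): fails — a sees both b and d.
(F3): fails — b sees both a and b.

(F1)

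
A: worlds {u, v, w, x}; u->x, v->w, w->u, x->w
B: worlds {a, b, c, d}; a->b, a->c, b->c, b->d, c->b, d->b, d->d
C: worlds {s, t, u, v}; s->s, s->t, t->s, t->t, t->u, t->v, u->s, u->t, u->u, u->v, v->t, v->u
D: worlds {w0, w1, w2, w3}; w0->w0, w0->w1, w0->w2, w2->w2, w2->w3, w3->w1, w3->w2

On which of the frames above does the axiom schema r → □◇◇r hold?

The schema corresponds to a generalized confluence (Geach) condition: ∀x ∀z (xRz → ∃w (x = w ∧ zR²w)).
A: fails — vRw but no t with v=t and wR²t.
B: fails — aRb but no w with a=w and bR²w.
C: holds.
D: fails — w0Rw1 but no w with w0=w and w1R²w.
Valid on: C.

C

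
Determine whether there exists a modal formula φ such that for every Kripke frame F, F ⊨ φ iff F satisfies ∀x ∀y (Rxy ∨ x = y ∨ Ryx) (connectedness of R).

If a class were modally definable it would be closed under disjoint unions (Goldblatt–Thomason).
Take 2 disjoint single-world reflexive frames: each is trivially connected, but their disjoint union has 2 worlds with no edge between distinct components, so it is not connected.
Hence connectedness of R is not modally definable.

Not modally definable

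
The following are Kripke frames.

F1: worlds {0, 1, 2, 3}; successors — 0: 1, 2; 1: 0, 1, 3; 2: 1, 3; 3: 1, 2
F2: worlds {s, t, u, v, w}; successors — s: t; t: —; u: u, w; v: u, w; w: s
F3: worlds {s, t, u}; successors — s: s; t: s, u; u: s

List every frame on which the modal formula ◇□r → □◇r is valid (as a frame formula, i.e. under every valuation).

F1, F3

The schema corresponds to convergence: ∀x ∀y ∀z (Rxy ∧ Rxz → ∃w (Ryw ∧ Rzw)).
F1: holds.
F2: fails — Rst and Rst but t and t have no common successor.
F3: holds.
Valid on: F1, F3.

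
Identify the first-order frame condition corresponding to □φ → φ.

This schema is the T axiom.
It corresponds to reflexivity: ∀x Rxx.

reflexivity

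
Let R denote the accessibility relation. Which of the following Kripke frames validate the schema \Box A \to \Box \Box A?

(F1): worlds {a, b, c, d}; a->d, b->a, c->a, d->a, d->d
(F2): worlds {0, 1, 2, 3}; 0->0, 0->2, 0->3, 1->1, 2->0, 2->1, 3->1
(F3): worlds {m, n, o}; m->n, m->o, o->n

(F3)

Frame correspondent (Sahlqvist): \forall x \forall y \forall z (Rxy \wedge Ryz \to Rxz) — i.e. transitivity.
(F1): fails — Rba and Rad but not Rbd.
(F2): fails — R02 and R21 but not R01.
(F3): holds.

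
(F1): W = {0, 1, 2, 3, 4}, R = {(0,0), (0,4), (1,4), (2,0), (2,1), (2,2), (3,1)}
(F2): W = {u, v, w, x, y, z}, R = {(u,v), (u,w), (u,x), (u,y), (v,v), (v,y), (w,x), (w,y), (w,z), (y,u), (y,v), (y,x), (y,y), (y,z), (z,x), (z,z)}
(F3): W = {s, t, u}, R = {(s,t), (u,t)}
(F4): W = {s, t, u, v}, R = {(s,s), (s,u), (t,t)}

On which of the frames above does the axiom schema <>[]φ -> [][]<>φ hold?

(F3)

Frame correspondent (Sahlqvist): forall x forall y forall z ((xRy & x R^2 z) -> exists w (yRw & zRw)) — i.e. a generalized confluence (Geach) condition.
(F1): fails — 0R0, 0R²4 but no w with 0Rw and 4Rw.
(F2): fails — uRv, uR²x but no t with vRt and xRt.
(F3): condition met.
(F4): fails — sRs, sR²u but no w with sRw and uRw.
Valid on: (F3).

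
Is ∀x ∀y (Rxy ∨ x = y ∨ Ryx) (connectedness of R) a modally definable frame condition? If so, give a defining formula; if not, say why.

Not definable by any modal formula

If a class were modally definable it would be closed under disjoint unions (Goldblatt–Thomason).
Take 2 disjoint single-world reflexive frames: each is trivially connected, but their disjoint union has 2 worlds with no edge between distinct components, so it is not connected.
So no modal formula (or set of formulas) defines exactly the connected frames.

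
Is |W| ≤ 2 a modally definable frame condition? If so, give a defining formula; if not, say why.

No — not modally definable

Modal frame validity is preserved under disjoint unions.
Any modal formula valid on each of 3 disjoint one-world frames is valid on their disjoint union (validity is preserved under disjoint unions). Each one-world frame has |W|=1≤2, but the union has |W|=3.
So the class is not modally definable.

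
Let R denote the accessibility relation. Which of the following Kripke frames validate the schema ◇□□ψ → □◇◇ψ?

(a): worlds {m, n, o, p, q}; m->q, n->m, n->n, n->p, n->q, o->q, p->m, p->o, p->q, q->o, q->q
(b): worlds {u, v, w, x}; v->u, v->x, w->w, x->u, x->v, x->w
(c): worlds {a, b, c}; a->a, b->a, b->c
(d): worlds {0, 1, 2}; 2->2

(a), (d)

Frame correspondent (Sahlqvist): ∀x ∀y ∀z ((xRy ∧ xRz) → ∃w (yR²w ∧ zR²w)) — i.e. a generalized confluence (Geach) condition.
(a): satisfies the condition.
(b): fails — vRu, vRu but no t with uR²t and uR²t.
(c): fails — bRa, bRc but no w with aR²w and cR²w.
(d): satisfies the condition.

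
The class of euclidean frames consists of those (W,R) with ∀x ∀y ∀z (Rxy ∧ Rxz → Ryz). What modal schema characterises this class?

◇p → □◇p

A defining formula is ◇p → □◇p (the 5 axiom).
Suppose ◇p→□◇p is valid. Take Rxy, Rxz and set V(p)={y}. Then ◇p at x, so □◇p at x, so ◇p at z, so some w with Rzw has p; w=y, i.e. Rzy. By symmetry of the argument, Ryz.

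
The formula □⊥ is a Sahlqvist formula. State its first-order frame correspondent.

emptiness of R: ∀x ∀y ¬Rxy

□⊥ is valid iff no world has any successor (otherwise □⊥ fails at any world with one).
Conversely, any frame satisfying ∀x ∀y ¬Rxy validates the schema.
So the correspondent is emptiness of R.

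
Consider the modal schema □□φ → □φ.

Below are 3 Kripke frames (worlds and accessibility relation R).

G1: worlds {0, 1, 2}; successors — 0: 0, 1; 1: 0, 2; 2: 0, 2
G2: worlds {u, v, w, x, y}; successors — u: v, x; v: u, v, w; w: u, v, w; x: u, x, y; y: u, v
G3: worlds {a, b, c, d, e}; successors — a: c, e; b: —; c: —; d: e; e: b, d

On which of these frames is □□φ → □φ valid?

G1, G2

This is the axiom for density; its first-order frame correspondent is ∀x ∀y (Rxy → ∃z (Rxz ∧ Rzy)).
G1: ✓.
G2: ✓.
G3: fails — Rde but no z with Rdz and Rze.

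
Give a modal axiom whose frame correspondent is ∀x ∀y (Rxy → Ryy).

□(□q → q)

A defining formula is □(□q → q) (the T□ axiom).
Suppose □(□q→q) is valid. Take Rxy and set V(q)={w : Ryw}. Then at y, □q holds; since □(□q→q) at x, □q→q at y, so q at y, i.e. Ryy.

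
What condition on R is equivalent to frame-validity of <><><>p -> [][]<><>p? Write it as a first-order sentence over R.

This is a Sahlqvist (Geach-type) schema ◇^3□^0p → □^2◇^2p.
First-order correspondent: forall x forall y forall z ((x R^3 y & x R^2 z) -> exists w (y = w & z R^2 w)).

forall x forall y forall z ((x R^3 y & x R^2 z) -> exists w (y = w & z R^2 w))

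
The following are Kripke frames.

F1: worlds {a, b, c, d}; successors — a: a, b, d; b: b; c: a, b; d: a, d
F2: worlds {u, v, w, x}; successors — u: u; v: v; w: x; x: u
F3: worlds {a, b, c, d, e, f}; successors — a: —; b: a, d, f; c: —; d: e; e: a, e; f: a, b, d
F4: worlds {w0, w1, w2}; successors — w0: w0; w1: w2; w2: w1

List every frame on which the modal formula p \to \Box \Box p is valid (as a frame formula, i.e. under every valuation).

Frame correspondent (Sahlqvist): \forall x \forall z (x R^2 z \to \exists w (x = w \wedge z = w)) — i.e. a generalized confluence (Geach) condition.
F1: fails — aR²b but a ≠ b.
F2: fails — wR²u but w ≠ u.
F3: fails — bR²a but b ≠ a.
F4: condition met.
Valid on: F4.

F4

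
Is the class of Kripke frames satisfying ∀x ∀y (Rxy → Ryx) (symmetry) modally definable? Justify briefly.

Yes: it is symmetry, defined by the B schema q → □◇q.
Suppose q→□◇q is valid. Take Rxy and set V(q)={x}. Then q at x, so □◇q at x, so ◇q at y, so some z with Ryz has q; z=x, i.e. Ryx.

Definable; q → □◇q defines it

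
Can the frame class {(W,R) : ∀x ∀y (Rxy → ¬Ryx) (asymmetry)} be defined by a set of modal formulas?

Modal frame validity is preserved under surjective bounded morphisms.
The 3-cycle (worlds s,t,u with s→t→u→s) is asymmetric. Mapping every world to a single reflexive point • is a surjective bounded morphism, and the reflexive point is not asymmetric (R•• but asymmetry requires ¬R••).
So no modal formula (or set of formulas) defines exactly the asymmetric frames.

Not modally definable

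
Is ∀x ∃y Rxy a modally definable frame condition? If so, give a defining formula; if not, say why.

Yes, by □q → ◇q

This is a Sahlqvist condition; the D axiom □q → ◇q defines it.
Suppose □q→◇q is valid. At any x set V(q)=W. Then □q at x, so ◇q at x, so x has a successor.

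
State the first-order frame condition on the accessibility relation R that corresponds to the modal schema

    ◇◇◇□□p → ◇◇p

∀x ∀y (xR³y → ∃w (yR²w ∧ xR²w))

This is a Sahlqvist (Geach-type) schema ◇^3□^2p → □^0◇^2p.
First-order correspondent: ∀x ∀y (xR³y → ∃w (yR²w ∧ xR²w)).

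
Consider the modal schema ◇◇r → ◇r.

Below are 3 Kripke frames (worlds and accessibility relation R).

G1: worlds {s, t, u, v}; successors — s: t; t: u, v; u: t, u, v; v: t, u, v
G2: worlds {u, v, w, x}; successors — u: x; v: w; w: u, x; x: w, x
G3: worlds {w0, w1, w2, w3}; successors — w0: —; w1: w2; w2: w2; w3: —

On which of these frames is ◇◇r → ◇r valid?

G3

The schema corresponds to transitivity: ∀x ∀y ∀z (Rxy ∧ Ryz → Rxz).
G1: fails — Rtv and Rvt but not Rtt.
G2: fails — Rxw and Rwu but not Rxu.
G3: ✓.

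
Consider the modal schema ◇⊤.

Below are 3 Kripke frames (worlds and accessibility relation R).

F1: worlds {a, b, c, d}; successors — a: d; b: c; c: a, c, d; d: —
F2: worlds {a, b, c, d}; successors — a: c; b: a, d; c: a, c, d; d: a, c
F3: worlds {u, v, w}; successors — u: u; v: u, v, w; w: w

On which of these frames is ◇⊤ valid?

The schema corresponds to seriality: ∀x ∃y Rxy.
F1: fails — world d has no successor.
F2: holds.
F3: holds.

F2, F3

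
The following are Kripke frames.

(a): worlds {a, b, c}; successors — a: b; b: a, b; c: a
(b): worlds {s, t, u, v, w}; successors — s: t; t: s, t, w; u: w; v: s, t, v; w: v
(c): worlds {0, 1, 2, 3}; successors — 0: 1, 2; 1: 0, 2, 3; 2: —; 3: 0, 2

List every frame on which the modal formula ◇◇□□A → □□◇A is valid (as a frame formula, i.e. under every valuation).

(a)

The schema corresponds to a generalized confluence (Geach) condition: ∀x ∀y ∀z ((xR²y ∧ xR²z) → ∃w (yR²w ∧ zRw)).
(a): condition met.
(b): fails — sR²s, sR²w but no w* with sR²w* and wRw*.
(c): fails — 0R²0, 0R²2 but no w with 0R²w and 2Rw.
Valid on: (a).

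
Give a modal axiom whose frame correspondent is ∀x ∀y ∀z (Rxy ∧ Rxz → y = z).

This is partial functionality; the standard corresponding axiom is CD: ◇s → □s.
Suppose ◇s→□s is valid. Take Rxy, Rxz and set V(s)={y}. Then ◇s at x, so □s at x, so s at z, i.e. z=y.

◇s → □s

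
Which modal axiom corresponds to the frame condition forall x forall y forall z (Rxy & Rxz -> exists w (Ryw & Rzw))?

A defining formula is ◇□s → □◇s (the .2 axiom).
Suppose ◇□s→□◇s is valid. Take Rxy, Rxz and set V(s)={w : Ryw}. Then □s at y so ◇□s at x, so □◇s at x, so ◇s at z, giving w with Rzw and Ryw.

◇□s → □◇s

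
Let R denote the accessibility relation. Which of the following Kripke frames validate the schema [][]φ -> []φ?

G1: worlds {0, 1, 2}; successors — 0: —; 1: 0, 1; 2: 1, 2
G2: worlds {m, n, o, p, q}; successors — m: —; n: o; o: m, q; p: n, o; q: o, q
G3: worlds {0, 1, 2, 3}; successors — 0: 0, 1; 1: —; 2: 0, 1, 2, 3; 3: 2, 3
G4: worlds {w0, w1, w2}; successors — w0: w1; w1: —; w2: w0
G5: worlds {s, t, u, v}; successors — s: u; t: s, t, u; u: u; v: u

This is the axiom for density; its first-order frame correspondent is forall x forall y (Rxy -> exists z (Rxz & Rzy)).
G1: ✓.
G2: fails — Rom but no z with Roz and Rzm.
G3: ✓.
G4: fails — Rw0w1 but no z with Rw0z and Rzw1.
G5: ✓.

G1, G3, G5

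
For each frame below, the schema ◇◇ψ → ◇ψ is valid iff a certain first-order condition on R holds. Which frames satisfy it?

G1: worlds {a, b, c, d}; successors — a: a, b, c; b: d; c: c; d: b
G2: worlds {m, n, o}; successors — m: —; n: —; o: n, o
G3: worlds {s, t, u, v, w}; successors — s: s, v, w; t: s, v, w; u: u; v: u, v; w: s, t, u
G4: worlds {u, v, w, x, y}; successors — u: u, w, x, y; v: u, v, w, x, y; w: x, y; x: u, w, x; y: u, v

The schema corresponds to transitivity: ∀x ∀y ∀z (Rxy ∧ Ryz → Rxz).
G1: fails — Rab and Rbd but not Rad.
G2: condition met.
G3: fails — Rwt and Rtv but not Rwv.
G4: fails — Rxw and Rwy but not Rxy.

G2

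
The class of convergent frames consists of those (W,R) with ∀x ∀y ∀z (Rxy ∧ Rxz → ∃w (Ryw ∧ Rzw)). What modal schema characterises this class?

◇□r → □◇r

This is convergence; the standard corresponding axiom is .2: ◇□r → □◇r.
Suppose ◇□r→□◇r is valid. Take Rxy, Rxz and set V(r)={w : Ryw}. Then □r at y so ◇□r at x, so □◇r at x, so ◇r at z, giving w with Rzw and Ryw.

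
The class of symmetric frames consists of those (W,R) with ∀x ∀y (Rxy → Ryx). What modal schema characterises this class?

q → □◇q

This is symmetry; the standard corresponding axiom is B: q → □◇q.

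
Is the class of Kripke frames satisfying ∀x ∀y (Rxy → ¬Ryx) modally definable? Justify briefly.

No — not modally definable

Any modally definable frame class is closed under surjective bounded morphisms.
The 5-cycle (worlds w0,w1,w2,w3,w4 with w0→w1→w2→w3→w4→w0) is asymmetric. Mapping every world to a single reflexive point • is a surjective bounded morphism, and the reflexive point is not asymmetric (R•• but asymmetry requires ¬R••).
Hence asymmetry is not modally definable.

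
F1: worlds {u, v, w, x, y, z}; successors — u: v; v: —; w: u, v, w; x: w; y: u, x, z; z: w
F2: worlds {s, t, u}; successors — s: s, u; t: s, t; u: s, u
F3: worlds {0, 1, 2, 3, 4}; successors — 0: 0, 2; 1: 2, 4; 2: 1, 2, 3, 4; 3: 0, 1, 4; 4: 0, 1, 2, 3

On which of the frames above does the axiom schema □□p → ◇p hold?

The schema corresponds to a generalized confluence (Geach) condition: ∀x ∃w (xR²w ∧ xRw).
F1: fails — at u but no t with uR²t and uRt.
F2: holds.
F3: holds.
Valid on: F2, F3.

F2, F3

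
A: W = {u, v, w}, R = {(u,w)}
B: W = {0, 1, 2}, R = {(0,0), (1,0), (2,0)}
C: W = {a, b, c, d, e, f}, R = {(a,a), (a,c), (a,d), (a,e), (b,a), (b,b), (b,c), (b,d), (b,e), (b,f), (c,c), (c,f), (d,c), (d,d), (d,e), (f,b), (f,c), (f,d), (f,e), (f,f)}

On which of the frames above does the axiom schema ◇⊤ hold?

B

The schema corresponds to seriality: ∀x ∃y Rxy.
A: fails — world v has no successor.
B: holds.
C: fails — world e has no successor.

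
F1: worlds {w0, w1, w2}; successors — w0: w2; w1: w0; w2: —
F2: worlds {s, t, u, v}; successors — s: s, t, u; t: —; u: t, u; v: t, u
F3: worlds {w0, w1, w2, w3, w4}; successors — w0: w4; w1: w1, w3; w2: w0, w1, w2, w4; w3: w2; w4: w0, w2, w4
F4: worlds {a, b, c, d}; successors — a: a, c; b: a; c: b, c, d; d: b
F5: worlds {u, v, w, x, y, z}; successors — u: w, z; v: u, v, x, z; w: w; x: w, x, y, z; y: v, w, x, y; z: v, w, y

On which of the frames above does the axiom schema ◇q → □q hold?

F1

This is the axiom for partial functionality; its first-order frame correspondent is ∀x ∀y ∀z (Rxy ∧ Rxz → y = z).
F1: ✓.
F2: fails — s sees both s and t.
F3: fails — w1 sees both w1 and w3.
F4: fails — a sees both a and c.
F5: fails — u sees both w and z.
Valid on: F1.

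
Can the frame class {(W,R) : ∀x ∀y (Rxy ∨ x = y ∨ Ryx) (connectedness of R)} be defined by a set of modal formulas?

Any modally definable frame class is closed under disjoint unions.
Take 3 disjoint single-world reflexive frames: each is trivially connected, but their disjoint union has 3 worlds with no edge between distinct components, so it is not connected.
Hence connectedness of R is not modally definable.

Not modally definable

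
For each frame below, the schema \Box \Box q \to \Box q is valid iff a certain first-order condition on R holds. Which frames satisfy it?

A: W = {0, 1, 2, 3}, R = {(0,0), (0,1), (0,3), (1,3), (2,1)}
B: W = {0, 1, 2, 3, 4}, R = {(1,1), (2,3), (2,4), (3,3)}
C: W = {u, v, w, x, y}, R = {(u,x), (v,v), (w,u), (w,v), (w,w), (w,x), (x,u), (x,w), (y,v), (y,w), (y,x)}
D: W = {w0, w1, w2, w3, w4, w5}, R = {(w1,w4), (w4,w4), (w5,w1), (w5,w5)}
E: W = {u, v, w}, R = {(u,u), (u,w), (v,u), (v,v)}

This is the axiom for density; its first-order frame correspondent is \forall x \forall y (Rxy \to \exists z (Rxz \wedge Rzy)).
A: fails — R21 but no z with R2z and Rz1.
B: fails — R24 but no z with R2z and Rz4.
C: fails — Rux but no z with Ruz and Rzx.
D: satisfies the condition.
E: satisfies the condition.

D, E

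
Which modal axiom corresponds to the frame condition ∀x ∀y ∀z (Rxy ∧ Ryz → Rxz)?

□ψ → □□ψ

This is transitivity; the standard corresponding axiom is 4: □ψ → □□ψ.
Suppose □ψ→□□ψ is valid. Take Rxy, Ryz and set V(ψ)={w : Rxw}. Then □ψ at x, so □□ψ at x, so □ψ at y, so ψ at z, i.e. Rxz.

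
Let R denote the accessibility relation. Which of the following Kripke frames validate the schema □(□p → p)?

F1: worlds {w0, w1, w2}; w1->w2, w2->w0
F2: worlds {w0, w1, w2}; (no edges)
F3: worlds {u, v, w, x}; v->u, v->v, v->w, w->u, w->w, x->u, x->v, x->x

F2

The schema corresponds to shift-reflexivity: ∀x ∀y (Rxy → Ryy).
F1: fails — Rw1w2 but not Rw2w2.
F2: condition met.
F3: fails — Rwu but not Ruu.
Valid on: F2.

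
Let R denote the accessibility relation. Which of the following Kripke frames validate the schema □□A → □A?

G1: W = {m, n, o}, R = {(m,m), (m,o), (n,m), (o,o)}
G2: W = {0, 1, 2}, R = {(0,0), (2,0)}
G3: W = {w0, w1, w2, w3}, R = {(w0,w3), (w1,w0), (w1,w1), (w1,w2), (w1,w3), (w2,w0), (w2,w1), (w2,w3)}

G1, G2

Frame correspondent (Sahlqvist): ∀x ∀y (Rxy → ∃z (Rxz ∧ Rzy)) — i.e. density.
G1: satisfies the condition.
G2: satisfies the condition.
G3: fails — Rw0w3 but no z with Rw0z and Rzw3.
Valid on: G1, G2.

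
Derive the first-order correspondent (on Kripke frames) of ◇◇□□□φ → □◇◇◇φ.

This is a Sahlqvist (Geach-type) schema ◇^2□^3φ → □^1◇^3φ.
First-order correspondent: ∀x ∀y ∀z ((xR²y ∧ xRz) → ∃w (yR³w ∧ zR³w)).

∀x ∀y ∀z ((xR²y ∧ xRz) → ∃w (yR³w ∧ zR³w))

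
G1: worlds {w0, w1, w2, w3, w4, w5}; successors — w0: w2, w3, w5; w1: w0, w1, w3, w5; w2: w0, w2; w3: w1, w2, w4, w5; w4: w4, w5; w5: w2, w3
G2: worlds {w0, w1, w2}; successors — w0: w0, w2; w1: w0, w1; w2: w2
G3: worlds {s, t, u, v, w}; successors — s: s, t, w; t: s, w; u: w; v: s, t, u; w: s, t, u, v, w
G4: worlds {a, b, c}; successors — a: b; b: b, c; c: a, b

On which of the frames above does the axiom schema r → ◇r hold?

This is the axiom for reflexivity; its first-order frame correspondent is ∀x Rxx.
G1: fails — world w0 does not see itself.
G2: holds.
G3: fails — world t does not see itself.
G4: fails — world a does not see itself.

G2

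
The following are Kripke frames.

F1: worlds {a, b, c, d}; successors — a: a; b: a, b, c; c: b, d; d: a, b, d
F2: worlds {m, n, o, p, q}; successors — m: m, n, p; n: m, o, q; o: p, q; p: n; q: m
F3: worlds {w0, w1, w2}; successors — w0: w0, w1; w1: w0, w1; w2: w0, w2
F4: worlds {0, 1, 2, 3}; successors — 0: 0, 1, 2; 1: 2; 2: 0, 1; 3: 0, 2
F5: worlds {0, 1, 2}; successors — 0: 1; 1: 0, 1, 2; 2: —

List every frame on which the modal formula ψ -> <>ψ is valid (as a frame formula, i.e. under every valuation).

This is the axiom for reflexivity; its first-order frame correspondent is forall x Rxx.
F1: fails — world c does not see itself.
F2: fails — world n does not see itself.
F3: condition met.
F4: fails — world 1 does not see itself.
F5: fails — world 0 does not see itself.
Valid on: F3.

F3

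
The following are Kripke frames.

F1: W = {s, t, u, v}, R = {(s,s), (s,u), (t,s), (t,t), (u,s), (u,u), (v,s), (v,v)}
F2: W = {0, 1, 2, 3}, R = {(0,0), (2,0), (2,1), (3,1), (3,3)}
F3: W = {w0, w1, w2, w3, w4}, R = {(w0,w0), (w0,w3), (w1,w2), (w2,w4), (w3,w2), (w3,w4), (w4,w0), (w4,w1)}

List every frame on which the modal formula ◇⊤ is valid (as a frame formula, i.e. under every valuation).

Frame correspondent (Sahlqvist): ∀x ∃y Rxy — i.e. seriality.
F1: satisfies the condition.
F2: fails — world 1 has no successor.
F3: satisfies the condition.

F1, F3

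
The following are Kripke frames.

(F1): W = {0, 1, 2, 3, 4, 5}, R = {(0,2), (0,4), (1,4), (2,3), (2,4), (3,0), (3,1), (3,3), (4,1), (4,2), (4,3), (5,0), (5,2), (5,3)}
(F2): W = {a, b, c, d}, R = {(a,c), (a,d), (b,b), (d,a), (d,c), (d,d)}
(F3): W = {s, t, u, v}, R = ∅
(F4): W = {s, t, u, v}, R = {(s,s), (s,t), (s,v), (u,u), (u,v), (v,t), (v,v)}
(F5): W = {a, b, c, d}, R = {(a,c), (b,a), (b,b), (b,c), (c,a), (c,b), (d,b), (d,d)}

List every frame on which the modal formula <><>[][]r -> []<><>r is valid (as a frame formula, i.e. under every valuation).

(F1), (F3), (F5)

Frame correspondent (Sahlqvist): forall x forall y forall z ((x R^2 y & xRz) -> exists w (y R^2 w & z R^2 w)) — i.e. a generalized confluence (Geach) condition.
(F1): satisfies the condition.
(F2): fails — aR²a, aRc but no w with aR²w and cR²w.
(F3): satisfies the condition.
(F4): fails — sR²s, sRt but no w with sR²w and tR²w.
(F5): satisfies the condition.
Valid on: (F1), (F3), (F5).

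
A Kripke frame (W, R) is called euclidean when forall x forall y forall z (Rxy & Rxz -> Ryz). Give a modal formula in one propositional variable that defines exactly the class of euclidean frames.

The condition is the Euclidean property. The 5 schema ◇q → □◇q defines it.
Suppose ◇q→□◇q is valid. Take Rxy, Rxz and set V(q)={y}. Then ◇q at x, so □◇q at x, so ◇q at z, so some w with Rzw has q; w=y, i.e. Rzy. By symmetry of the argument, Ryz.

◇q → □◇q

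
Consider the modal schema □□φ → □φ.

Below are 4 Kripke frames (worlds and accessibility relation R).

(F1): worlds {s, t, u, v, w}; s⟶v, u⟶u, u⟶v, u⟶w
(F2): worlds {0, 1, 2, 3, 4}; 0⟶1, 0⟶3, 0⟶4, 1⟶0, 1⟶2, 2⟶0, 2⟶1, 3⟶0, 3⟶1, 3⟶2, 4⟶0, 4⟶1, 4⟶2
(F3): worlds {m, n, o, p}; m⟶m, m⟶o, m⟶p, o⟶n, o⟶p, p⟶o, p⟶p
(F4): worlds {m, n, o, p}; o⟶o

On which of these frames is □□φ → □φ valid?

(F4)

This is the axiom for density; its first-order frame correspondent is ∀x ∀y (Rxy → ∃z (Rxz ∧ Rzy)).
(F1): fails — Rsv but no z with Rsz and Rzv.
(F2): fails — R12 but no z with R1z and Rz2.
(F3): fails — Ron but no z with Roz and Rzn.
(F4): satisfies the condition.
Valid on: (F4).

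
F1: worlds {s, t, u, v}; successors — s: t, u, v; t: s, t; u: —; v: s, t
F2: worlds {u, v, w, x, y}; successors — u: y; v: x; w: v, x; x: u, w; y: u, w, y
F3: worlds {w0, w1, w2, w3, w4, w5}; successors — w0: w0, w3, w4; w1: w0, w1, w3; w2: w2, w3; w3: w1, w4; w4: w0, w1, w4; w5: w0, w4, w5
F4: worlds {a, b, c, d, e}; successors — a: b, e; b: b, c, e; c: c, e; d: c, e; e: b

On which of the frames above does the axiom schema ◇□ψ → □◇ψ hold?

none

Frame correspondent (Sahlqvist): ∀x ∀y ∀z (Rxy ∧ Rxz → ∃w (Ryw ∧ Rzw)) — i.e. convergence.
F1: fails — Rsv and Rsu but v and u have no common successor.
F2: fails — Rwx and Rwv but x and v have no common successor.
F3: fails — Rw2w2 and Rw2w3 but w2 and w3 have no common successor.
F4: fails — Rbc and Rbe but c and e have no common successor.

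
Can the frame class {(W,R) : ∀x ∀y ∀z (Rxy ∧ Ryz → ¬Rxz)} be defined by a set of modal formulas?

Not definable by any modal formula

Any modally definable frame class is closed under surjective bounded morphisms.
The 3-cycle (worlds 0,1,2 with 0→1→2→0) is intransitive. Mapping every world to a single reflexive point • is a surjective bounded morphism; the reflexive point is not intransitive (R••∧R•• but R••).
Hence intransitivity is not modally definable.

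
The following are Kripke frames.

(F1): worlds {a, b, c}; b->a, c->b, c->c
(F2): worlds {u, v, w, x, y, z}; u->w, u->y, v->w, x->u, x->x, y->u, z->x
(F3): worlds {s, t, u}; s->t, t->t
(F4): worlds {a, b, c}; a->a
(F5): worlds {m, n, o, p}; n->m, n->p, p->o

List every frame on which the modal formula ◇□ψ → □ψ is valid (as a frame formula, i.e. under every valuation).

(F3), (F4)

This is the axiom for the Euclidean property; its first-order frame correspondent is ∀x ∀y ∀z (Rxy ∧ Rxz → Ryz).
(F1): fails — Rba and Rba but not Raa.
(F2): fails — Ruw and Ruw but not Rww.
(F3): ✓.
(F4): ✓.
(F5): fails — Rnm and Rnm but not Rmm.
Valid on: (F3), (F4).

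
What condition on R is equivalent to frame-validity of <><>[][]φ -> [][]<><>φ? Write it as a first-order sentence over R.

This is a Sahlqvist (Geach-type) schema ◇^2□^2φ → □^2◇^2φ.
Minimal-valuation argument: fix x; take any y with xR^2y and any z with xR^2z. Set V(φ) to the set of worlds R-reachable from y in exactly 2 steps. Then □^2φ holds at y, so the antecedent holds at x; validity forces ◇^2φ at z, giving a w with zR^2w and yR^2w.
First-order correspondent: forall x forall y forall z ((x R^2 y & x R^2 z) -> exists w (y R^2 w & z R^2 w)).

forall x forall y forall z ((x R^2 y & x R^2 z) -> exists w (y R^2 w & z R^2 w))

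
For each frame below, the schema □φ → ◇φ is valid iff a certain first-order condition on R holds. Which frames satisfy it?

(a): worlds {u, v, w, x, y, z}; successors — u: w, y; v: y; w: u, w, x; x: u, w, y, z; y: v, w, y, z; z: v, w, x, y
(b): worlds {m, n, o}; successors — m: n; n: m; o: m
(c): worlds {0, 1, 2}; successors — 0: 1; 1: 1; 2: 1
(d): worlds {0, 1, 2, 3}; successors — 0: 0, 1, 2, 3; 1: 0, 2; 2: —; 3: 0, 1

This is the axiom for seriality; its first-order frame correspondent is ∀x ∃y Rxy.
(a): ✓.
(b): ✓.
(c): ✓.
(d): fails — world 2 has no successor.

(a), (b), (c)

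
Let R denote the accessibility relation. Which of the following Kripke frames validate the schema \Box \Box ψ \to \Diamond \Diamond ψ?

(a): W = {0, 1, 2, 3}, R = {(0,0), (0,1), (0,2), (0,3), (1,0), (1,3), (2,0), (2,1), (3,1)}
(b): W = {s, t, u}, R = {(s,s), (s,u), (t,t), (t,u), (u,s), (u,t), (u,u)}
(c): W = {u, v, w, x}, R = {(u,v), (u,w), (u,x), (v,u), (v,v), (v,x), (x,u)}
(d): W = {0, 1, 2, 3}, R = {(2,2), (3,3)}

The schema corresponds to a generalized confluence (Geach) condition: \forall x \exists w (x R^2 w \wedge x R^2 w).
(a): ✓.
(b): ✓.
(c): fails — at w but no t with wR²t and wR²t.
(d): fails — at 0 but no w with 0R²w and 0R²w.
Valid on: (a), (b).

(a), (b)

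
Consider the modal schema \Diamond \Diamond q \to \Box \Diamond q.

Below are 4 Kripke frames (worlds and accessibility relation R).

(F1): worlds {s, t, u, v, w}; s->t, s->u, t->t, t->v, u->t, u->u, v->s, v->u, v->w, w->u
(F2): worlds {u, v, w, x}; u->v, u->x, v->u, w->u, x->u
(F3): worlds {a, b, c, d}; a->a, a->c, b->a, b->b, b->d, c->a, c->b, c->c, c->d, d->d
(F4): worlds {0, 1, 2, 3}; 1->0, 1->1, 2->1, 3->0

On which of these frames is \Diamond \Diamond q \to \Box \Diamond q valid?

(F2)

This is the axiom for a generalized confluence (Geach) condition; its first-order frame correspondent is \forall x \forall y \forall z ((x R^2 y \wedge xRz) \to \exists w (y = w \wedge zRw)).
(F1): fails — sR²u, sRt but no w* with u=w* and tRw*.
(F2): holds.
(F3): fails — aR²b, aRa but no w with b=w and aRw.
(F4): fails — 1R²0, 1R0 but no w with 0=w and 0Rw.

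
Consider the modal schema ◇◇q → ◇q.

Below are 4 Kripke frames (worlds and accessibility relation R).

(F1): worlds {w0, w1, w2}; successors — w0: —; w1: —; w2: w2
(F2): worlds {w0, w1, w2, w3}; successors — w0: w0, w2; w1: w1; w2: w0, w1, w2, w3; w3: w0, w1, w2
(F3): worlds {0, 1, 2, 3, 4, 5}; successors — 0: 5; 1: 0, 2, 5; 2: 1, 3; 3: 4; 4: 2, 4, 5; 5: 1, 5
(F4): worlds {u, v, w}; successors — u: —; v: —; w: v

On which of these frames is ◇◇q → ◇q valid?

The schema corresponds to transitivity: ∀x ∀y ∀z (Rxy ∧ Ryz → Rxz).
(F1): ✓.
(F2): fails — Rw3w2 and Rw2w3 but not Rw3w3.
(F3): fails — R34 and R45 but not R35.
(F4): ✓.

(F1), (F4)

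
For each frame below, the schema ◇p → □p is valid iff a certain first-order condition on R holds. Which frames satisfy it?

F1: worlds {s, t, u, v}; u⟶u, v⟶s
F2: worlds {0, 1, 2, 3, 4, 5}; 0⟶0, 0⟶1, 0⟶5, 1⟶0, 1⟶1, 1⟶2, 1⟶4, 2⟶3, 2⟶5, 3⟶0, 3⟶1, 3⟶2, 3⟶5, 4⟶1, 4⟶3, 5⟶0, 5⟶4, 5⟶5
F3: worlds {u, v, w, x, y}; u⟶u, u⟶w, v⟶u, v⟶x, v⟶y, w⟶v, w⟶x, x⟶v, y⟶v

Frame correspondent (Sahlqvist): ∀x ∀y ∀z (Rxy ∧ Rxz → y = z) — i.e. partial functionality.
F1: ✓.
F2: fails — 0 sees both 0 and 1.
F3: fails — u sees both u and w.
Valid on: F1.

F1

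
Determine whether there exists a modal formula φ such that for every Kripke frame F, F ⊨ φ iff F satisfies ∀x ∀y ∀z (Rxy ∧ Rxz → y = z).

Yes — defined by ◇p → □p

The condition is partial functionality. A defining modal formula is ◇p → □p.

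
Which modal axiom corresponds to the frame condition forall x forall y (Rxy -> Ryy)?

□(□q → q)

The condition is shift-reflexivity. The T□ schema □(□q → q) defines it.
Suppose □(□q→q) is valid. Take Rxy and set V(q)={w : Ryw}. Then at y, □q holds; since □(□q→q) at x, □q→q at y, so q at y, i.e. Ryy.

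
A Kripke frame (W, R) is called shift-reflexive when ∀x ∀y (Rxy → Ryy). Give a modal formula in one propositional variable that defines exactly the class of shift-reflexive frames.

□(□ψ → ψ)

This is shift-reflexivity; the standard corresponding axiom is T□: □(□ψ → ψ).
Suppose □(□ψ→ψ) is valid. Take Rxy and set V(ψ)={w : Ryw}. Then at y, □ψ holds; since □(□ψ→ψ) at x, □ψ→ψ at y, so ψ at y, i.e. Ryy.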